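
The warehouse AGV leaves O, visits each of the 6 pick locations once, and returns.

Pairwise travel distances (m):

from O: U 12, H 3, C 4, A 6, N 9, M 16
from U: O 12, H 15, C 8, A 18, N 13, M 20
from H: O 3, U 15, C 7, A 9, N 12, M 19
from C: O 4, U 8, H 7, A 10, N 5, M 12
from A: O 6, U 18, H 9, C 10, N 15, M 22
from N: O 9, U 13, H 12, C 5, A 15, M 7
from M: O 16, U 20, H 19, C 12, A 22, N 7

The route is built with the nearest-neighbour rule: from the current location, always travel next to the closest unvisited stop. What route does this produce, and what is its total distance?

O → [H:3 / C:4 / A:6 / N:9 / U:12 / M:16] → H (3)
H → [C:7 / A:9 / N:12 / U:15 / M:19] → C (7)
C → [N:5 / U:8 / A:10 / M:12] → N (5)
N → [M:7 / U:13 / A:15] → M (7)
M → [U:20 / A:22] → U (20)
U → [A:18] → A (18)
Return A→O: 6.
Total = 3 + 7 + 5 + 7 + 20 + 18 + 6 = 66.

Total distance 66 m via the nearest-neighbour route O → H → C → N → M → U → A → O.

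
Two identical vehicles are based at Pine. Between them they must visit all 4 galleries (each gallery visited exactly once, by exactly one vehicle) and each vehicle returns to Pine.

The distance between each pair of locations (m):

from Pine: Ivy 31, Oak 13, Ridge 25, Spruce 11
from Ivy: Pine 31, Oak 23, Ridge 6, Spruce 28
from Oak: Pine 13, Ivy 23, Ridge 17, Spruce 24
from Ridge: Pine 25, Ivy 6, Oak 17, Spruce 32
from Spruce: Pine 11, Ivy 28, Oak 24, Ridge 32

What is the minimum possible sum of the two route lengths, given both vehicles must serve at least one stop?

Check every non-empty split of the stops between the two vehicles; for each half take its own optimal tour:
  {Ivy} + {Oak, Ridge, Spruce}: 62 + 73 = 135
  {Oak} + {Ivy, Ridge, Spruce}: 26 + 70 = 96
  {Ivy, Oak} + {Ridge, Spruce}: 67 + 68 = 135
  {Ridge} + {Ivy, Oak, Spruce}: 50 + 75 = 125
  {Ivy, Ridge} + {Oak, Spruce}: 62 + 48 = 110
  {Oak, Ridge} + {Ivy, Spruce}: 55 + 70 = 125
  … (7 splits in total)
  {Ivy, Oak, Ridge} + {Spruce}: 67 + 22 = 89  ← best
Best: vehicle 1 Pine → Ivy → Ridge → Oak → Pine = 67; vehicle 2 Pine → Spruce → Pine = 22; combined 89.

89 m — the smallest possible combined total.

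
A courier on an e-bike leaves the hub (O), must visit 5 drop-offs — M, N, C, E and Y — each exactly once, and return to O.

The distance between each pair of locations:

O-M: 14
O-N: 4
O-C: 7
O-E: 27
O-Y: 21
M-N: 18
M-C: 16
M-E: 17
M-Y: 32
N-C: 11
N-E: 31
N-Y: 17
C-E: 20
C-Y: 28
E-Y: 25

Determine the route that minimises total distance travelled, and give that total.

With 5 stops there are 5!/2 = 60 distinct round trips (a route and its reverse cost the same).
O - M - N - C - E - Y - O: 14+18+11+20+25+21 = 109
O - M - N - C - Y - E - O: 14+18+11+28+25+27 = 123
O - M - N - E - C - Y - O: 14+18+31+20+28+21 = 132
O - M - N - E - Y - C - O: 14+18+31+25+28+7 = 123
O - M - N - Y - C - E - O: 14+18+17+28+20+27 = 124
O - M - N - Y - E - C - O: 14+18+17+25+20+7 = 101
O - M - C - N - E - Y - O: 14+16+11+31+25+21 = 118
O - M - C - N - Y - E - O: 14+16+11+17+25+27 = 110
O - M - C - E - N - Y - O: 14+16+20+31+17+21 = 119
O - M - C - E - Y - N - O: 14+16+20+25+17+4 = 96
O - M - C - Y - N - E - O: 14+16+28+17+31+27 = 133
O - M - C - Y - E - N - O: 14+16+28+25+31+4 = 118
O - M - E - N - C - Y - O: 14+17+31+11+28+21 = 122
O - M - E - N - Y - C - O: 14+17+31+17+28+7 = 114
… (46 more)
O - N - Y - E - M - C - O: 4+17+25+17+16+7 = 86  ← best
The minimum is 86.
One optimal route: O → N → Y → E → M → C → O (or its reverse).

Shortest round trip = 86.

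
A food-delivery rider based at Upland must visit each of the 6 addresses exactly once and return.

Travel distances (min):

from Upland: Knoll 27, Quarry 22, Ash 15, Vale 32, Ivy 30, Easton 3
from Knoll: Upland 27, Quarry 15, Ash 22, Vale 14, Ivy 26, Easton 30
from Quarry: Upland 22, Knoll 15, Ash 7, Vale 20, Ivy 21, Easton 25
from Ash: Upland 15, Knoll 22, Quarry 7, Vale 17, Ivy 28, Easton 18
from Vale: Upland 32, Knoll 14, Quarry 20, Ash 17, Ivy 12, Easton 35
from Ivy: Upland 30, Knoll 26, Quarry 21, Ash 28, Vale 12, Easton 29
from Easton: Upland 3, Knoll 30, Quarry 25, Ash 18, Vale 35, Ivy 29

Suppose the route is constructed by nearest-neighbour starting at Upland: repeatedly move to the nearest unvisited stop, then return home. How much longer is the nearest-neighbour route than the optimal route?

Excess over optimum: 4 min.

From Upland: Easton=3, Ash=15, Quarry=22, Knoll=27, Ivy=30, Vale=32 → choose Easton (3).
From Easton: Ash=18, Quarry=25, Ivy=29, Knoll=30, Vale=35 → choose Ash (18).
From Ash: Quarry=7, Vale=17, Knoll=22, Ivy=28 → choose Quarry (7).
From Quarry: Knoll=15, Vale=20, Ivy=21 → choose Knoll (15).
From Knoll: Vale=14, Ivy=26 → choose Vale (14).
From Vale: Ivy=12 → choose Ivy (12).
NN route Upland → Easton → Ash → Quarry → Knoll → Vale → Ivy → Upland costs 99.
Optimal: Upland → Ash → Quarry → Knoll → Vale → Ivy → Easton → Upland costs 95 (by enumerating all 360 distinct tours).
Excess = 99 − 95 = 4.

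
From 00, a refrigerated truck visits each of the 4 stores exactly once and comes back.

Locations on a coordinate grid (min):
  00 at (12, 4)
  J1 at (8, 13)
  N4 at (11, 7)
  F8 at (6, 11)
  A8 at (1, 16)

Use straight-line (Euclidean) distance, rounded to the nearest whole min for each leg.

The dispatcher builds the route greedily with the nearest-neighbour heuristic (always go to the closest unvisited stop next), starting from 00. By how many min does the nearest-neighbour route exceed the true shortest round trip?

2 min longer than the optimal tour.

00: N4=3, F8=9, J1=10, A8=16 ⇒ N4
N4: F8=6, J1=7, A8=13 ⇒ F8
F8: J1=3, A8=7 ⇒ J1
J1: A8=8 ⇒ A8
NN route 00 → N4 → F8 → J1 → A8 → 00 costs 36.
Optimal: 00 → J1 → A8 → F8 → N4 → 00 costs 34 (by enumerating all 12 distinct tours).
Excess = 36 − 34 = 2.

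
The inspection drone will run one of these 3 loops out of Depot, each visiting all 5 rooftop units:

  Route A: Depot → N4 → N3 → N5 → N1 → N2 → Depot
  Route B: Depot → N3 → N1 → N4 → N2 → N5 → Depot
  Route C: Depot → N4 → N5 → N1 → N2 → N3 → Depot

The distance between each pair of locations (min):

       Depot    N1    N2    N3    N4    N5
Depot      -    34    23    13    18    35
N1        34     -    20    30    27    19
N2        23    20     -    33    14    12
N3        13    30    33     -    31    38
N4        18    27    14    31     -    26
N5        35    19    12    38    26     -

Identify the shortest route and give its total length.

Route A: 18 + 31 + 38 + 19 + 20 + 23 = 149
Route B: 13 + 30 + 27 + 14 + 12 + 35 = 131
Route C: 18 + 26 + 19 + 20 + 33 + 13 = 129

Shortest is Route C, total 129 min.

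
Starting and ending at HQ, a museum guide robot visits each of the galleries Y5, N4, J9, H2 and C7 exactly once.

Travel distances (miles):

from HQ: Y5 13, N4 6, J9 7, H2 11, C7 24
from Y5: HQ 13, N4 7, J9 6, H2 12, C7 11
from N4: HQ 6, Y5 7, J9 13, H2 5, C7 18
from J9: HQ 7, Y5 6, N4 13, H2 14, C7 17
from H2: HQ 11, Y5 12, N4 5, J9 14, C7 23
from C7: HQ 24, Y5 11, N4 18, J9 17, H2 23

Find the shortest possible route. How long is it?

58 miles — the shortest possible round trip.

There are 60 distinct closed tours to check (reversals are equivalent).
HQ - Y5 - N4 - J9 - H2 - C7 - HQ: 13+7+13+14+23+24 = 94
HQ - Y5 - N4 - J9 - C7 - H2 - HQ: 13+7+13+17+23+11 = 84
HQ - Y5 - N4 - H2 - J9 - C7 - HQ: 13+7+5+14+17+24 = 80
HQ - Y5 - N4 - H2 - C7 - J9 - HQ: 13+7+5+23+17+7 = 72
HQ - Y5 - N4 - C7 - J9 - H2 - HQ: 13+7+18+17+14+11 = 80
HQ - Y5 - N4 - C7 - H2 - J9 - HQ: 13+7+18+23+14+7 = 82
HQ - Y5 - J9 - N4 - H2 - C7 - HQ: 13+6+13+5+23+24 = 84
HQ - Y5 - J9 - N4 - C7 - H2 - HQ: 13+6+13+18+23+11 = 84
HQ - Y5 - J9 - H2 - N4 - C7 - HQ: 13+6+14+5+18+24 = 80
HQ - Y5 - J9 - H2 - C7 - N4 - HQ: 13+6+14+23+18+6 = 80
HQ - Y5 - J9 - C7 - N4 - H2 - HQ: 13+6+17+18+5+11 = 70
HQ - Y5 - J9 - C7 - H2 - N4 - HQ: 13+6+17+23+5+6 = 70
HQ - Y5 - H2 - N4 - J9 - C7 - HQ: 13+12+5+13+17+24 = 84
HQ - Y5 - H2 - N4 - C7 - J9 - HQ: 13+12+5+18+17+7 = 72
… (46 more)
HQ - N4 - H2 - Y5 - C7 - J9 - HQ: 6+5+12+11+17+7 = 58  ← best
The minimum is 58.
One optimal route: HQ → N4 → H2 → Y5 → C7 → J9 → HQ (or its reverse).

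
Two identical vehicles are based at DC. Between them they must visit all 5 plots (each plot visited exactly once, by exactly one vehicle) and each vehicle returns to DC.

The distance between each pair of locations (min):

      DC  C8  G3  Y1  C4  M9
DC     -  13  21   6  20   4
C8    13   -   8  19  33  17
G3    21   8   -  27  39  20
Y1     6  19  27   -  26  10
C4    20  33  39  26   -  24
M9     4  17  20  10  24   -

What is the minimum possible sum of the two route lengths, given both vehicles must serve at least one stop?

There are 2^4 − 1 = 15 ways to divide the 5 stops into two non-empty groups. For each, the best each vehicle can do is its own shortest tour through its group:
  {C8} + {G3, Y1, C4, M9}: 26 + 95 = 121
  {G3} + {C8, Y1, C4, M9}: 42 + 86 = 128
  {C8, G3} + {Y1, C4, M9}: 42 + 60 = 102
  {Y1} + {C8, G3, C4, M9}: 12 + 85 = 97
  {C8, Y1} + {G3, C4, M9}: 38 + 83 = 121
  {G3, Y1} + {C8, C4, M9}: 54 + 74 = 128
  … (15 splits in total)
Best: vehicle 1 DC → Y1 → DC = 12; vehicle 2 DC → C8 → G3 → M9 → C4 → DC = 85; combined 97.

Minimum combined distance: 97 min.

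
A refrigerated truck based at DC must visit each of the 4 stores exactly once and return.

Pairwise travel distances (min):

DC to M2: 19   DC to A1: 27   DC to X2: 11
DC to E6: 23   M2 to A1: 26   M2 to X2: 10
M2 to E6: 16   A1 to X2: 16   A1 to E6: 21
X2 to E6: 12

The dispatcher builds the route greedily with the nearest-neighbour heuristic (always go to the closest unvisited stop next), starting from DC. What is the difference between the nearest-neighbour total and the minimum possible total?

2 min longer than the optimal tour.

From DC: X2=11, M2=19, E6=23, A1=27 → choose X2 (11).
From X2: M2=10, E6=12, A1=16 → choose M2 (10).
From M2: E6=16, A1=26 → choose E6 (16).
From E6: A1=21 → choose A1 (21).
NN route DC → X2 → M2 → E6 → A1 → DC costs 85.
Optimal: DC → M2 → E6 → A1 → X2 → DC costs 83 (by enumerating all 12 distinct tours).
Excess = 85 − 83 = 2.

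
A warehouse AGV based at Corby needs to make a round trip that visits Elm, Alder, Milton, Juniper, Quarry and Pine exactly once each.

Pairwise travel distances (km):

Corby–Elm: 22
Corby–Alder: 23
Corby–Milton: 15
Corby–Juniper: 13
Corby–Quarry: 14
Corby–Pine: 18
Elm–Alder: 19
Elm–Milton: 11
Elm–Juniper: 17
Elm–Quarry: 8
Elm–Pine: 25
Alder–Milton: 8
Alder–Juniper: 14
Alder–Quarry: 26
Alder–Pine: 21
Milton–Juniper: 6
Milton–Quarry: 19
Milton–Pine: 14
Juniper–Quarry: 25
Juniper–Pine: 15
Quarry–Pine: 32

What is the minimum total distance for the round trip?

With 6 stops there are 6!/2 = 360 distinct round trips (a route and its reverse cost the same).
Corby → Elm → Alder → Milton → Juniper → Quarry → Pine → Corby: 22+19+8+6+25+32+18 = 130
Corby → Elm → Alder → Milton → Juniper → Pine → Quarry → Corby: 22+19+8+6+15+32+14 = 116
Corby → Elm → Alder → Milton → Quarry → Juniper → Pine → Corby: 22+19+8+19+25+15+18 = 126
Corby → Elm → Alder → Milton → Quarry → Pine → Juniper → Corby: 22+19+8+19+32+15+13 = 128
Corby → Elm → Alder → Milton → Pine → Juniper → Quarry → Corby: 22+19+8+14+15+25+14 = 117
Corby → Elm → Alder → Milton → Pine → Quarry → Juniper → Corby: 22+19+8+14+32+25+13 = 133
Corby → Elm → Alder → Juniper → Milton → Quarry → Pine → Corby: 22+19+14+6+19+32+18 = 130
Corby → Elm → Alder → Juniper → Milton → Pine → Quarry → Corby: 22+19+14+6+14+32+14 = 121
… (352 more)
Corby → Quarry → Elm → Alder → Milton → Juniper → Pine → Corby: 14+8+19+8+6+15+18 = 88  ← best
The minimum is 88.
One optimal route: Corby → Quarry → Elm → Alder → Milton → Juniper → Pine → Corby (or its reverse).

Minimum total distance: 88 km.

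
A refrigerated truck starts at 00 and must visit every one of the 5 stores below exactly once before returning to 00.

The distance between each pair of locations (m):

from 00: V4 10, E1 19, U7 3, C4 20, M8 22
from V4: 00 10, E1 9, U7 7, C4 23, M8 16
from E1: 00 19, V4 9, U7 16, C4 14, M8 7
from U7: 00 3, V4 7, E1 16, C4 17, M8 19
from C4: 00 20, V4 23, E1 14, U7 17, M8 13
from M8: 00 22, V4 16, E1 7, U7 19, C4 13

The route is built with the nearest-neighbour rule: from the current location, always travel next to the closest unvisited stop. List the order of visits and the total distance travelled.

At 00 the remaining stops are U7 3, V4 10, E1 19, C4 20, M8 22; go to U7.
At U7 the remaining stops are V4 7, E1 16, C4 17, M8 19; go to V4.
At V4 the remaining stops are E1 9, M8 16, C4 23; go to E1.
At E1 the remaining stops are M8 7, C4 14; go to M8.
At M8 the remaining stops are C4 13; go to C4.
Return C4→00: 20.
Total = 3 + 7 + 9 + 7 + 13 + 20 = 59.

Total distance 59 m via the nearest-neighbour route 00 → U7 → V4 → E1 → M8 → C4 → 00.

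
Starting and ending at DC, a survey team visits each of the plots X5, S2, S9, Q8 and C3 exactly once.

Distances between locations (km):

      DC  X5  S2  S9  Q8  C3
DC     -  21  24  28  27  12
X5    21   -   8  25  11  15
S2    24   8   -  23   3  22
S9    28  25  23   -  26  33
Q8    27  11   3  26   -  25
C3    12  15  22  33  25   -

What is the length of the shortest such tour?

92 km — the shortest possible round trip.

With 5 stops there are 5!/2 = 60 distinct round trips (a route and its reverse cost the same).
DC - X5 - S2 - S9 - Q8 - C3 - DC: 21+8+23+26+25+12 = 115
DC - X5 - S2 - S9 - C3 - Q8 - DC: 21+8+23+33+25+27 = 137
DC - X5 - S2 - Q8 - S9 - C3 - DC: 21+8+3+26+33+12 = 103
DC - X5 - S2 - Q8 - C3 - S9 - DC: 21+8+3+25+33+28 = 118
DC - X5 - S2 - C3 - S9 - Q8 - DC: 21+8+22+33+26+27 = 137
DC - X5 - S2 - C3 - Q8 - S9 - DC: 21+8+22+25+26+28 = 130
DC - X5 - S9 - S2 - Q8 - C3 - DC: 21+25+23+3+25+12 = 109
DC - X5 - S9 - S2 - C3 - Q8 - DC: 21+25+23+22+25+27 = 143
DC - X5 - S9 - Q8 - S2 - C3 - DC: 21+25+26+3+22+12 = 109
DC - X5 - S9 - Q8 - C3 - S2 - DC: 21+25+26+25+22+24 = 143
DC - X5 - S9 - C3 - S2 - Q8 - DC: 21+25+33+22+3+27 = 131
DC - X5 - S9 - C3 - Q8 - S2 - DC: 21+25+33+25+3+24 = 131
DC - X5 - Q8 - S2 - S9 - C3 - DC: 21+11+3+23+33+12 = 103
DC - X5 - Q8 - S2 - C3 - S9 - DC: 21+11+3+22+33+28 = 118
… (46 more)
DC - S9 - S2 - Q8 - X5 - C3 - DC: 28+23+3+11+15+12 = 92  ← best
The minimum is 92.
One optimal route: DC → S9 → S2 → Q8 → X5 → C3 → DC (or its reverse).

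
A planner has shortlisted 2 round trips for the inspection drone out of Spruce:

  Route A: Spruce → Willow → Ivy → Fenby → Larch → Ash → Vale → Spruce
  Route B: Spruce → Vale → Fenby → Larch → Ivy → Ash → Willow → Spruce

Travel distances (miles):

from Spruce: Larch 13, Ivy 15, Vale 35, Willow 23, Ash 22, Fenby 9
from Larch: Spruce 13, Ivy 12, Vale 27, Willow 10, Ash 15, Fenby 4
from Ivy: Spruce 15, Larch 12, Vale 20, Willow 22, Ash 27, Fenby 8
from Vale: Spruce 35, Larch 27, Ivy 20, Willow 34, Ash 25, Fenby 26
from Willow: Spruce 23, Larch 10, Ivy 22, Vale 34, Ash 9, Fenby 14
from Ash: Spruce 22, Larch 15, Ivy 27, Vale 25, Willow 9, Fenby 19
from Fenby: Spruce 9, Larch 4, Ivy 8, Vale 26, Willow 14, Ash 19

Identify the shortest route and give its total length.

Shortest is Route A, total 132 miles.

Route A: 23 + 22 + 8 + 4 + 15 + 25 + 35 = 132
Route B: 35 + 26 + 4 + 12 + 27 + 9 + 23 = 136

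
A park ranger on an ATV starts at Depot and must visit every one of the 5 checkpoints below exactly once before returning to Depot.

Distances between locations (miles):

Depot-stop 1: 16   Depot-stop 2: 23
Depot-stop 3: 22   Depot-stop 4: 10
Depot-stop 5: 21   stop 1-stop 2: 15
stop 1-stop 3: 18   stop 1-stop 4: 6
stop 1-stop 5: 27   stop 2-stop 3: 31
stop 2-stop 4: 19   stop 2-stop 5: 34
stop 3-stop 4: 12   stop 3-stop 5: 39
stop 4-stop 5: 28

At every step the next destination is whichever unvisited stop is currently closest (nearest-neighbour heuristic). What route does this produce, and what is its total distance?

Nearest-neighbour total = 122 miles; route Depot → stop 4 → stop 1 → stop 2 → stop 3 → stop 5 → Depot.

From Depot: distances to unvisited — stop 4=10, stop 1=16, stop 5=21, stop 3=22, stop 2=23. Nearest is stop 4 (10).
From stop 4: distances to unvisited — stop 1=6, stop 3=12, stop 2=19, stop 5=28. Nearest is stop 1 (6).
From stop 1: distances to unvisited — stop 2=15, stop 3=18, stop 5=27. Nearest is stop 2 (15).
From stop 2: distances to unvisited — stop 3=31, stop 5=34. Nearest is stop 3 (31).
From stop 3: distances to unvisited — stop 5=39. Nearest is stop 5 (39).
Return stop 5→Depot: 21.
Total = 10 + 6 + 15 + 31 + 39 + 21 = 122.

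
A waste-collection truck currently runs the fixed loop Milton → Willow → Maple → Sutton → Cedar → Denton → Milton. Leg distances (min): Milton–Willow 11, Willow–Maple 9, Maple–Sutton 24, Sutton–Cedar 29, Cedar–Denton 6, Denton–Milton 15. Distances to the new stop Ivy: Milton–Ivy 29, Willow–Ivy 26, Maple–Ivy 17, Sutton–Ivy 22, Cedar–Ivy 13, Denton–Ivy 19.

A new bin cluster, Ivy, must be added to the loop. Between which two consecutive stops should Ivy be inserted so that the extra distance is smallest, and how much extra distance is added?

Minimum extra distance: 6 min, inserting Ivy between Sutton and Cedar.

Insertion cost between consecutive stops i–j is d(i,Ivy) + d(Ivy,j) − d(i,j):
  between Milton and Willow: 29 + 26 − 11 = 44
  between Willow and Maple: 26 + 17 − 9 = 34
  between Maple and Sutton: 17 + 22 − 24 = 15
  between Sutton and Cedar: 22 + 13 − 29 = 6
  between Cedar and Denton: 13 + 19 − 6 = 26
  between Denton and Milton: 19 + 29 − 15 = 33
Cheapest insertion is between Sutton and Cedar, adding 6.
New total = 94 + 6 = 100.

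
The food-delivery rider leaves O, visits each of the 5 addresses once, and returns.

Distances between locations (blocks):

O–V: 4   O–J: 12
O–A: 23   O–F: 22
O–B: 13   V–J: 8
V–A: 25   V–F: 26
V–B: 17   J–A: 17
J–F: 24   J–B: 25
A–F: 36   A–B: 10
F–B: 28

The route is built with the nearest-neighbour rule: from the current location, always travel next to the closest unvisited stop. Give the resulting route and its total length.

O → [V:4 / J:12 / B:13 / F:22 / A:23] → V (4)
V → [J:8 / B:17 / A:25 / F:26] → J (8)
J → [A:17 / F:24 / B:25] → A (17)
A → [B:10 / F:36] → B (10)
B → [F:28] → F (28)
Return F→O: 22.
Total = 4 + 8 + 17 + 10 + 28 + 22 = 89.

Total distance 89 blocks via the nearest-neighbour route O → V → J → A → B → F → O.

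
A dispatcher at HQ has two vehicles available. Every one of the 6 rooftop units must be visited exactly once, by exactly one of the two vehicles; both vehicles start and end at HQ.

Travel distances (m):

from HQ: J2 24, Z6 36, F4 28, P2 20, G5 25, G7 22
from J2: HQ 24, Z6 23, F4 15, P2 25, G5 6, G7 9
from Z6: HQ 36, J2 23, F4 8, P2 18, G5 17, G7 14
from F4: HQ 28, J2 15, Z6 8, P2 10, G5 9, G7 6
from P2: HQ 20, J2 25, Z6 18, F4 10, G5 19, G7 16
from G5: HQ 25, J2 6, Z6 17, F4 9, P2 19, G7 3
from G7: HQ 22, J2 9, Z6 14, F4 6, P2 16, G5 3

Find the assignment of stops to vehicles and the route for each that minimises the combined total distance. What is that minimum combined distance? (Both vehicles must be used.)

Minimum combined distance: 123 m.

There are 2^5 − 1 = 31 ways to divide the 6 stops into two non-empty groups. For each, the best each vehicle can do is its own shortest tour through its group:
  {J2} + {Z6, F4, P2, G5, G7}: 48 + 80 = 128
  {Z6} + {J2, F4, P2, G5, G7}: 72 + 69 = 141
  {J2, Z6} + {F4, P2, G5, G7}: 83 + 64 = 147
  {F4} + {J2, Z6, P2, G5, G7}: 56 + 85 = 141
  {J2, F4} + {Z6, P2, G5, G7}: 67 + 80 = 147
  {Z6, F4} + {J2, P2, G5, G7}: 72 + 69 = 141
  … (31 splits in total)
  {P2} + {J2, Z6, F4, G5, G7}: 40 + 83 = 123  ← best
Best: vehicle 1 HQ → P2 → HQ = 40; vehicle 2 HQ → J2 → G5 → Z6 → F4 → G7 → HQ = 83; combined 123.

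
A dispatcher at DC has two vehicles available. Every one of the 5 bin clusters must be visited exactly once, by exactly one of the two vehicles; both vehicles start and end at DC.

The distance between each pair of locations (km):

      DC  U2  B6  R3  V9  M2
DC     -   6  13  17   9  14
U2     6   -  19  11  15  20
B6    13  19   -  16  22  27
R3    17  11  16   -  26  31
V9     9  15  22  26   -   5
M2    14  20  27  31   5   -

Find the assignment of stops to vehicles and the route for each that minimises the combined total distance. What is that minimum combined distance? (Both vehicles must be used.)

Minimum combined distance: 74 km.

There are 2^4 − 1 = 15 ways to divide the 5 stops into two non-empty groups. For each, the best each vehicle can do is its own shortest tour through its group:
  {U2} + {B6, R3, V9, M2}: 12 + 74 = 86
  {B6} + {U2, R3, V9, M2}: 26 + 62 = 88
  {U2, B6} + {R3, V9, M2}: 38 + 62 = 100
  {R3} + {U2, B6, V9, M2}: 34 + 66 = 100
  {U2, R3} + {B6, V9, M2}: 34 + 54 = 88
  {B6, R3} + {U2, V9, M2}: 46 + 40 = 86
  … (15 splits in total)
  {U2, B6, R3} + {V9, M2}: 46 + 28 = 74  ← best
Best: vehicle 1 DC → U2 → R3 → B6 → DC = 46; vehicle 2 DC → V9 → M2 → DC = 28; combined 74.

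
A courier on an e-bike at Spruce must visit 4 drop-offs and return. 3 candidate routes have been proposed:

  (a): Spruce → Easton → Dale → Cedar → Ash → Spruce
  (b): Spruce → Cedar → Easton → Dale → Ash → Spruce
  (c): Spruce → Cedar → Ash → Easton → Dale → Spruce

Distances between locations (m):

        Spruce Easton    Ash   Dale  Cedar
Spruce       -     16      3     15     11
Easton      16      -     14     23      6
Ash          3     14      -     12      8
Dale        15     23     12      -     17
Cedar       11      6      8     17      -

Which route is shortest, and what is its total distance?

(a): 16 + 23 + 17 + 8 + 3 = 67
(b): 11 + 6 + 23 + 12 + 3 = 55
(c): 11 + 8 + 14 + 23 + 15 = 71

Shortest is (b), total 55 m.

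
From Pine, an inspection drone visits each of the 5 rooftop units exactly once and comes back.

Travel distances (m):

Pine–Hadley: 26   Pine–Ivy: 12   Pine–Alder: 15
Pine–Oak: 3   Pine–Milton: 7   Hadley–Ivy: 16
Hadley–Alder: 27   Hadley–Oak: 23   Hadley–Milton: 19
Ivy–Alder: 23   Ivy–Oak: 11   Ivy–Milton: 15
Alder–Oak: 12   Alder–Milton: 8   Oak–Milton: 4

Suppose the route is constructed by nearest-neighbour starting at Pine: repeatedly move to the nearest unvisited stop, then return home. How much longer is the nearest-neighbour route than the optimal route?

Excess over optimum: 10 m.

From Pine: Oak=3, Milton=7, Ivy=12, Alder=15, Hadley=26 → choose Oak (3).
From Oak: Milton=4, Ivy=11, Alder=12, Hadley=23 → choose Milton (4).
From Milton: Alder=8, Ivy=15, Hadley=19 → choose Alder (8).
From Alder: Ivy=23, Hadley=27 → choose Ivy (23).
From Ivy: Hadley=16 → choose Hadley (16).
NN route Pine → Oak → Milton → Alder → Ivy → Hadley → Pine costs 80.
Optimal: Pine → Ivy → Hadley → Alder → Milton → Oak → Pine costs 70 (by enumerating all 60 distinct tours).
Excess = 80 − 70 = 10.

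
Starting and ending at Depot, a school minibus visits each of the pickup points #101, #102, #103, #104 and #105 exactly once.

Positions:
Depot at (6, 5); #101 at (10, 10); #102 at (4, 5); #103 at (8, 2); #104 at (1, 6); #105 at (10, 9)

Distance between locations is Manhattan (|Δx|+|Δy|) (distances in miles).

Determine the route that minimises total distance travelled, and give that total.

With 5 stops there are 5!/2 = 60 distinct round trips (a route and its reverse cost the same).
Depot - #101 - #102 - #103 - #104 - #105 - Depot: 9+11+7+11+12+8 = 58
Depot - #101 - #102 - #103 - #105 - #104 - Depot: 9+11+7+9+12+6 = 54
Depot - #101 - #102 - #104 - #103 - #105 - Depot: 9+11+4+11+9+8 = 52
Depot - #101 - #102 - #104 - #105 - #103 - Depot: 9+11+4+12+9+5 = 50
Depot - #101 - #102 - #105 - #103 - #104 - Depot: 9+11+10+9+11+6 = 56
Depot - #101 - #102 - #105 - #104 - #103 - Depot: 9+11+10+12+11+5 = 58
Depot - #101 - #103 - #102 - #104 - #105 - Depot: 9+10+7+4+12+8 = 50
Depot - #101 - #103 - #102 - #105 - #104 - Depot: 9+10+7+10+12+6 = 54
Depot - #101 - #103 - #104 - #102 - #105 - Depot: 9+10+11+4+10+8 = 52
Depot - #101 - #103 - #104 - #105 - #102 - Depot: 9+10+11+12+10+2 = 54
Depot - #101 - #103 - #105 - #102 - #104 - Depot: 9+10+9+10+4+6 = 48
Depot - #101 - #103 - #105 - #104 - #102 - Depot: 9+10+9+12+4+2 = 46
Depot - #101 - #104 - #102 - #103 - #105 - Depot: 9+13+4+7+9+8 = 50
Depot - #101 - #104 - #102 - #105 - #103 - Depot: 9+13+4+10+9+5 = 50
… (46 more)
Depot - #102 - #104 - #101 - #105 - #103 - Depot: 2+4+13+1+9+5 = 34  ← best
The minimum is 34.
One optimal route: Depot → #102 → #104 → #101 → #105 → #103 → Depot (or its reverse).

34 miles — the shortest possible round trip.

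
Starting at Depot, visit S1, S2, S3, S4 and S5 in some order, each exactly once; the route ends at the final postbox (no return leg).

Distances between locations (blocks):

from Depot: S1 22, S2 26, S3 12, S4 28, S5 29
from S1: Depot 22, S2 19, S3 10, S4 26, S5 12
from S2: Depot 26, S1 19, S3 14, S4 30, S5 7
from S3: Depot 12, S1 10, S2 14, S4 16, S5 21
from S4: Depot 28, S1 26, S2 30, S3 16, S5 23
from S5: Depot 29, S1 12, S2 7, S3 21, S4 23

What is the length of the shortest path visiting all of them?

There are 5! = 120 possible orderings.
Depot → S1 → S2 → S3 → S4 → S5: 22+19+14+16+23 = 94
Depot → S1 → S2 → S3 → S5 → S4: 22+19+14+21+23 = 99
Depot → S1 → S2 → S4 → S3 → S5: 22+19+30+16+21 = 108
Depot → S1 → S2 → S4 → S5 → S3: 22+19+30+23+21 = 115
Depot → S1 → S2 → S5 → S3 → S4: 22+19+7+21+16 = 85
Depot → S1 → S2 → S5 → S4 → S3: 22+19+7+23+16 = 87
Depot → S1 → S3 → S2 → S4 → S5: 22+10+14+30+23 = 99
Depot → S1 → S3 → S2 → S5 → S4: 22+10+14+7+23 = 76
Depot → S1 → S3 → S4 → S2 → S5: 22+10+16+30+7 = 85
Depot → S1 → S3 → S4 → S5 → S2: 22+10+16+23+7 = 78
Depot → S1 → S3 → S5 → S2 → S4: 22+10+21+7+30 = 90
Depot → S1 → S3 → S5 → S4 → S2: 22+10+21+23+30 = 106
Depot → S1 → S4 → S2 → S3 → S5: 22+26+30+14+21 = 113
Depot → S1 → S4 → S2 → S5 → S3: 22+26+30+7+21 = 106
… (106 more)
Depot → S1 → S5 → S2 → S3 → S4: 22+12+7+14+16 = 71  ← best
The minimum is 71.
One shortest path: Depot → S1 → S5 → S2 → S3 → S4.

Shortest open route: 71 blocks.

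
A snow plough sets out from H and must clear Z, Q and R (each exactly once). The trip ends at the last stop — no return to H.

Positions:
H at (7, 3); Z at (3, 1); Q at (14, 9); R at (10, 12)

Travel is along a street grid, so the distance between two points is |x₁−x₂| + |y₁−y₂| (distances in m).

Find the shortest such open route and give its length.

There are 3! = 6 possible orderings.
H→Z→Q→R: 6+19+7 = 32
H→Z→R→Q: 6+18+7 = 31
H→Q→Z→R: 13+19+18 = 50
H→Q→R→Z: 13+7+18 = 38
H→R→Z→Q: 12+18+19 = 49
H→R→Q→Z: 12+7+19 = 38
The minimum is 31.
One shortest path: H → Z → R → Q.

Shortest open route: 31 m.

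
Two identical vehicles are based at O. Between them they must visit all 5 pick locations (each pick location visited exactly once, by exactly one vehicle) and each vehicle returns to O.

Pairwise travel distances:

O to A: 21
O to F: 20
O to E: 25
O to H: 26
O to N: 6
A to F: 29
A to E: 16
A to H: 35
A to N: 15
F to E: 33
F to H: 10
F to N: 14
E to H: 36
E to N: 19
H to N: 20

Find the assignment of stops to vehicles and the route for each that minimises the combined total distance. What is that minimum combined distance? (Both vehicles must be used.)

115 — the smallest possible combined total.

Check every non-empty split of the stops between the two vehicles; for each half take its own optimal tour:
  {A} + {F, E, H, N}: 42 + 91 = 133
  {F} + {A, E, H, N}: 40 + 99 = 139
  {A, F} + {E, H, N}: 70 + 87 = 157
  {E} + {A, F, H, N}: 50 + 86 = 136
  {A, E} + {F, H, N}: 62 + 56 = 118
  {F, E} + {A, H, N}: 78 + 82 = 160
  … (15 splits in total)
  {A, F, E, H} + {N}: 103 + 12 = 115  ← best
Best: vehicle 1 O → A → E → H → F → O = 103; vehicle 2 O → N → O = 12; combined 115.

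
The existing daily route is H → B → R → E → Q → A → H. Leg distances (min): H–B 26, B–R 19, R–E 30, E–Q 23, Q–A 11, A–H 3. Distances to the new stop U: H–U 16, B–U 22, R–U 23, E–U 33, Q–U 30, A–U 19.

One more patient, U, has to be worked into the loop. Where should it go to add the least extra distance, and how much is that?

Adding 12 min by placing U on the H–B leg.

Insertion cost between consecutive stops i–j is d(i,U) + d(U,j) − d(i,j):
  between H and B: 16 + 22 − 26 = 12
  between B and R: 22 + 23 − 19 = 26
  between R and E: 23 + 33 − 30 = 26
  between E and Q: 33 + 30 − 23 = 40
  between Q and A: 30 + 19 − 11 = 38
  between A and H: 19 + 16 − 3 = 32
Cheapest insertion is between H and B, adding 12.
New total = 112 + 12 = 124.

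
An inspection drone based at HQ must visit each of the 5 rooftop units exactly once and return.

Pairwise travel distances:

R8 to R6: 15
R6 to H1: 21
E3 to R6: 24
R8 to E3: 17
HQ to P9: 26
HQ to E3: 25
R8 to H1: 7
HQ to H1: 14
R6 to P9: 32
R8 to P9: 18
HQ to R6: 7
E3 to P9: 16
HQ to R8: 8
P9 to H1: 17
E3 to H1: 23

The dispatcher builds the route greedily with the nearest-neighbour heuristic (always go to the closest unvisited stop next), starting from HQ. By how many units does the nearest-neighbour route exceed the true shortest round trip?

HQ: R6=7, R8=8, H1=14, E3=25, P9=26 ⇒ R6
R6: R8=15, H1=21, E3=24, P9=32 ⇒ R8
R8: H1=7, E3=17, P9=18 ⇒ H1
H1: P9=17, E3=23 ⇒ P9
P9: E3=16 ⇒ E3
NN route HQ → R6 → R8 → H1 → P9 → E3 → HQ costs 87.
Optimal: HQ → R8 → H1 → P9 → E3 → R6 → HQ costs 79 (by enumerating all 60 distinct tours).
Excess = 87 − 79 = 8.

Excess over optimum: 8.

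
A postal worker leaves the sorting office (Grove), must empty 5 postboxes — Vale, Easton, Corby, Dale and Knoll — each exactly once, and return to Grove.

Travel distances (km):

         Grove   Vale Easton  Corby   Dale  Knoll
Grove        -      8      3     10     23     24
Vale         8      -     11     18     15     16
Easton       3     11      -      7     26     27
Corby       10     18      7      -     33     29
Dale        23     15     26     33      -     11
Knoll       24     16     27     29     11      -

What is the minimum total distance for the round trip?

With 5 stops there are 5!/2 = 60 distinct round trips (a route and its reverse cost the same).
Grove → Vale → Easton → Corby → Dale → Knoll → Grove: 8+11+7+33+11+24 = 94
Grove → Vale → Easton → Corby → Knoll → Dale → Grove: 8+11+7+29+11+23 = 89
Grove → Vale → Easton → Dale → Corby → Knoll → Grove: 8+11+26+33+29+24 = 131
Grove → Vale → Easton → Dale → Knoll → Corby → Grove: 8+11+26+11+29+10 = 95
Grove → Vale → Easton → Knoll → Corby → Dale → Grove: 8+11+27+29+33+23 = 131
Grove → Vale → Easton → Knoll → Dale → Corby → Grove: 8+11+27+11+33+10 = 100
Grove → Vale → Corby → Easton → Dale → Knoll → Grove: 8+18+7+26+11+24 = 94
Grove → Vale → Corby → Easton → Knoll → Dale → Grove: 8+18+7+27+11+23 = 94
Grove → Vale → Corby → Dale → Easton → Knoll → Grove: 8+18+33+26+27+24 = 136
Grove → Vale → Corby → Dale → Knoll → Easton → Grove: 8+18+33+11+27+3 = 100
Grove → Vale → Corby → Knoll → Easton → Dale → Grove: 8+18+29+27+26+23 = 131
Grove → Vale → Corby → Knoll → Dale → Easton → Grove: 8+18+29+11+26+3 = 95
Grove → Vale → Dale → Easton → Corby → Knoll → Grove: 8+15+26+7+29+24 = 109
Grove → Vale → Dale → Easton → Knoll → Corby → Grove: 8+15+26+27+29+10 = 115
… (46 more)
Grove → Vale → Dale → Knoll → Corby → Easton → Grove: 8+15+11+29+7+3 = 73  ← best
The minimum is 73.
One optimal route: Grove → Vale → Dale → Knoll → Corby → Easton → Grove (or its reverse).

Shortest round trip = 73 km.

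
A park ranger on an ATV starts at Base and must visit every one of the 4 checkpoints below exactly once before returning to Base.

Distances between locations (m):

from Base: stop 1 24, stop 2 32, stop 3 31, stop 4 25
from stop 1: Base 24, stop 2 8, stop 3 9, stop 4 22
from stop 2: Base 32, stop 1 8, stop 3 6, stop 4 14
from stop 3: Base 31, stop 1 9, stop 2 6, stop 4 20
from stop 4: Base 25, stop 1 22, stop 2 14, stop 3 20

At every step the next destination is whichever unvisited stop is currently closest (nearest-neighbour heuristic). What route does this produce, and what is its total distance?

Base → [stop 1:24 / stop 4:25 / stop 3:31 / stop 2:32] → stop 1 (24)
stop 1 → [stop 2:8 / stop 3:9 / stop 4:22] → stop 2 (8)
stop 2 → [stop 3:6 / stop 4:14] → stop 3 (6)
stop 3 → [stop 4:20] → stop 4 (20)
Return stop 4→Base: 25.
Total = 24 + 8 + 6 + 20 + 25 = 83.

83 m along Base → stop 1 → stop 2 → stop 3 → stop 4 → Base.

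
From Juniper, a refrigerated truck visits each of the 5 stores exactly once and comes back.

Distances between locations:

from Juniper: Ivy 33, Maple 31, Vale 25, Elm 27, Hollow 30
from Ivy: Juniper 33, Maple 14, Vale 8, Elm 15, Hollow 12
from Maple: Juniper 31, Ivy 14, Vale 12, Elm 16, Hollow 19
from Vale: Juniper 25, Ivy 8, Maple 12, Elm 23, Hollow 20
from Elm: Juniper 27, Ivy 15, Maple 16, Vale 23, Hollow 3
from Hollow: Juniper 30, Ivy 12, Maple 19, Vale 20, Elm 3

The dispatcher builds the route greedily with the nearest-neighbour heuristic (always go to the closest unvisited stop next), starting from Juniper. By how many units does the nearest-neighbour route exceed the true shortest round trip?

Juniper: Vale=25, Elm=27, Hollow=30, Maple=31, Ivy=33 ⇒ Vale
Vale: Ivy=8, Maple=12, Hollow=20, Elm=23 ⇒ Ivy
Ivy: Hollow=12, Maple=14, Elm=15 ⇒ Hollow
Hollow: Elm=3, Maple=19 ⇒ Elm
Elm: Maple=16 ⇒ Maple
NN route Juniper → Vale → Ivy → Hollow → Elm → Maple → Juniper costs 95.
Optimal: Juniper → Maple → Vale → Ivy → Hollow → Elm → Juniper costs 93 (by enumerating all 60 distinct tours).
Excess = 95 − 93 = 2.

Excess over optimum: 2.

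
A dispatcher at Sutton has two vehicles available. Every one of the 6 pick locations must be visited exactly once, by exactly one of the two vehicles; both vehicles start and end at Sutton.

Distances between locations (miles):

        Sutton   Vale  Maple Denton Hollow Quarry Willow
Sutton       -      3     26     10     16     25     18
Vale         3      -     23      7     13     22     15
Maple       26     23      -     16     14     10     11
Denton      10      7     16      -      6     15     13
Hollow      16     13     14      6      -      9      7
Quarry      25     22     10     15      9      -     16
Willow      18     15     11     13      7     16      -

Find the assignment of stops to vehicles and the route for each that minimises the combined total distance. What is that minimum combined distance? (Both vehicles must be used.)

Minimum combined distance: 70 miles.

Try each way of splitting the stops between the two vehicles (each non-empty) and, for each split, find the best tour for each vehicle:
  {Vale} + {Maple, Denton, Hollow, Quarry, Willow}: 6 + 64 = 70
  {Maple} + {Vale, Denton, Hollow, Quarry, Willow}: 52 + 59 = 111
  {Vale, Maple} + {Denton, Hollow, Quarry, Willow}: 52 + 59 = 111
  {Denton} + {Vale, Maple, Hollow, Quarry, Willow}: 20 + 64 = 84
  {Vale, Denton} + {Maple, Hollow, Quarry, Willow}: 20 + 64 = 84
  {Maple, Denton} + {Vale, Hollow, Quarry, Willow}: 52 + 59 = 111
  … (31 splits in total)
Best: vehicle 1 Sutton → Vale → Sutton = 6; vehicle 2 Sutton → Denton → Hollow → Quarry → Maple → Willow → Sutton = 64; combined 70.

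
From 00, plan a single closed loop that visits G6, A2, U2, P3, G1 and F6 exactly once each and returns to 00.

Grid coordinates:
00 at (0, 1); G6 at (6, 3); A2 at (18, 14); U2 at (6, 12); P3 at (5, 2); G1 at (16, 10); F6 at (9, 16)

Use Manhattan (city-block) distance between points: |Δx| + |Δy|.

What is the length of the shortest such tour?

66 — the shortest possible round trip.

With 6 stops there are 6!/2 = 360 distinct round trips (a route and its reverse cost the same).
00 → G6 → A2 → U2 → P3 → G1 → F6 → 00: 8+23+14+11+19+13+24 = 112
00 → G6 → A2 → U2 → P3 → F6 → G1 → 00: 8+23+14+11+18+13+25 = 112
00 → G6 → A2 → U2 → G1 → P3 → F6 → 00: 8+23+14+12+19+18+24 = 118
00 → G6 → A2 → U2 → G1 → F6 → P3 → 00: 8+23+14+12+13+18+6 = 94
00 → G6 → A2 → U2 → F6 → P3 → G1 → 00: 8+23+14+7+18+19+25 = 114
00 → G6 → A2 → U2 → F6 → G1 → P3 → 00: 8+23+14+7+13+19+6 = 90
00 → G6 → A2 → P3 → U2 → G1 → F6 → 00: 8+23+25+11+12+13+24 = 116
00 → G6 → A2 → P3 → U2 → F6 → G1 → 00: 8+23+25+11+7+13+25 = 112
… (352 more)
00 → G6 → U2 → F6 → A2 → G1 → P3 → 00: 8+9+7+11+6+19+6 = 66  ← best
The minimum is 66.
One optimal route: 00 → G6 → U2 → F6 → A2 → G1 → P3 → 00 (or its reverse).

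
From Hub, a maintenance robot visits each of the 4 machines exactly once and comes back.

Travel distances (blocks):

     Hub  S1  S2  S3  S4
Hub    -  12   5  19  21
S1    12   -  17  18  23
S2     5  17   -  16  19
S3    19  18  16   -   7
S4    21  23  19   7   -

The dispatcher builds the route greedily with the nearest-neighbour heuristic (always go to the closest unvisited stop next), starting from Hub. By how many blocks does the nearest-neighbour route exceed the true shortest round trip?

Hub: S2=5, S1=12, S3=19, S4=21 ⇒ S2
S2: S3=16, S1=17, S4=19 ⇒ S3
S3: S4=7, S1=18 ⇒ S4
S4: S1=23 ⇒ S1
NN route Hub → S2 → S3 → S4 → S1 → Hub costs 63.
Optimal: Hub → S1 → S3 → S4 → S2 → Hub costs 61 (by enumerating all 12 distinct tours).
Excess = 63 − 61 = 2.

2 blocks longer than the optimal tour.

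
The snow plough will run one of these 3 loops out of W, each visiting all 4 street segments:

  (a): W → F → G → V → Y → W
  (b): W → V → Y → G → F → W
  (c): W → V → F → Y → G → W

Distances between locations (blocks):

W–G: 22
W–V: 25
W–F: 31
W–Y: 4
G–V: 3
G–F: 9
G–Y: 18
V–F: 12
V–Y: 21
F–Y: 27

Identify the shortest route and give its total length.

(a): 31 + 9 + 3 + 21 + 4 = 68
(b): 25 + 21 + 18 + 9 + 31 = 104
(c): 25 + 12 + 27 + 18 + 22 = 104

Shortest is (a), total 68 blocks.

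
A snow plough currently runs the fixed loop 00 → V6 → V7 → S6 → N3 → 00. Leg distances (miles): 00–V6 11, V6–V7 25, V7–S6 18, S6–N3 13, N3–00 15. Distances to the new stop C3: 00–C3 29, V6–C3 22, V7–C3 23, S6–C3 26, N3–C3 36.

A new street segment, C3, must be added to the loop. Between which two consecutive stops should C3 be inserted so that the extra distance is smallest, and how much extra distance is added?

Insertion cost between consecutive stops i–j is d(i,C3) + d(C3,j) − d(i,j):
  between 00 and V6: 29 + 22 − 11 = 40
  between V6 and V7: 22 + 23 − 25 = 20
  between V7 and S6: 23 + 26 − 18 = 31
  between S6 and N3: 26 + 36 − 13 = 49
  between N3 and 00: 36 + 29 − 15 = 50
Cheapest insertion is between V6 and V7, adding 20.
New total = 82 + 20 = 102.

Adding 20 miles by placing C3 on the V6–V7 leg.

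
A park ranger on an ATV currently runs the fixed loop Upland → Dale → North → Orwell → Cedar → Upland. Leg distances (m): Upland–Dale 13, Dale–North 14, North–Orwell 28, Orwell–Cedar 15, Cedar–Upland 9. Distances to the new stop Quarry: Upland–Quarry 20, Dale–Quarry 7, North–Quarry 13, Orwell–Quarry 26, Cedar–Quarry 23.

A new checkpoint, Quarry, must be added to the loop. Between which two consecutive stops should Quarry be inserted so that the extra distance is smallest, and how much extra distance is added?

Adding 6 m by placing Quarry on the Dale–North leg.

Insertion cost between consecutive stops i–j is d(i,Quarry) + d(Quarry,j) − d(i,j):
  between Upland and Dale: 20 + 7 − 13 = 14
  between Dale and North: 7 + 13 − 14 = 6
  between North and Orwell: 13 + 26 − 28 = 11
  between Orwell and Cedar: 26 + 23 − 15 = 34
  between Cedar and Upland: 23 + 20 − 9 = 34
Cheapest insertion is between Dale and North, adding 6.
New total = 79 + 6 = 85.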